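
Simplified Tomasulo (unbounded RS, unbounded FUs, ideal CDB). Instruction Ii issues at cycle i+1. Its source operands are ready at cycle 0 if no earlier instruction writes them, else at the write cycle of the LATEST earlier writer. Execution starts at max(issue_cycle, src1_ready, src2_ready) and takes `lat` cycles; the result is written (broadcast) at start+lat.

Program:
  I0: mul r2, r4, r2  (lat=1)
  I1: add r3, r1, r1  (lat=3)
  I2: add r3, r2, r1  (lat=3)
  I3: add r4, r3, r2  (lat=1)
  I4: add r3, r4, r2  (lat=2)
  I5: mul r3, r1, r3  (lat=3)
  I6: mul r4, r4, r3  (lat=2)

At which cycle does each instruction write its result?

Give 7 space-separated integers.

I0 mul r2: issue@1 deps=(None,None) exec_start@1 write@2
I1 add r3: issue@2 deps=(None,None) exec_start@2 write@5
I2 add r3: issue@3 deps=(0,None) exec_start@3 write@6
I3 add r4: issue@4 deps=(2,0) exec_start@6 write@7
I4 add r3: issue@5 deps=(3,0) exec_start@7 write@9
I5 mul r3: issue@6 deps=(None,4) exec_start@9 write@12
I6 mul r4: issue@7 deps=(3,5) exec_start@12 write@14

Answer: 2 5 6 7 9 12 14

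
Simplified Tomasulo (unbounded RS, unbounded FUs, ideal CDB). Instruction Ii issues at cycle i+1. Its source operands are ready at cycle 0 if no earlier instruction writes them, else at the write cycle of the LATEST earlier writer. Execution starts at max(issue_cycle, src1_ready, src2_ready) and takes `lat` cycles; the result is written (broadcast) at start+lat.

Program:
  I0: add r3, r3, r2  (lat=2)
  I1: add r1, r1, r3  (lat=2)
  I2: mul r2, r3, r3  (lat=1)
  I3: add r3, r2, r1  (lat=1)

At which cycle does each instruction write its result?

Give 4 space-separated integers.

Answer: 3 5 4 6

Derivation:
I0 add r3: issue@1 deps=(None,None) exec_start@1 write@3
I1 add r1: issue@2 deps=(None,0) exec_start@3 write@5
I2 mul r2: issue@3 deps=(0,0) exec_start@3 write@4
I3 add r3: issue@4 deps=(2,1) exec_start@5 write@6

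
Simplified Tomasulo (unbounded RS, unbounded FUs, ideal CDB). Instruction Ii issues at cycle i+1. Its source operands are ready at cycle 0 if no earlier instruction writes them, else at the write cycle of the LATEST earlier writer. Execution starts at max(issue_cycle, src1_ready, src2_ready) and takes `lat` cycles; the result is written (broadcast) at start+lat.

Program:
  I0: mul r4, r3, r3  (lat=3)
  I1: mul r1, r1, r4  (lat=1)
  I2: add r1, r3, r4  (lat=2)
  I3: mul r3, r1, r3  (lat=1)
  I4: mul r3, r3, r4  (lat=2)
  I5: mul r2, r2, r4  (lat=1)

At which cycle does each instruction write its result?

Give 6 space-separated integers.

Answer: 4 5 6 7 9 7

Derivation:
I0 mul r4: issue@1 deps=(None,None) exec_start@1 write@4
I1 mul r1: issue@2 deps=(None,0) exec_start@4 write@5
I2 add r1: issue@3 deps=(None,0) exec_start@4 write@6
I3 mul r3: issue@4 deps=(2,None) exec_start@6 write@7
I4 mul r3: issue@5 deps=(3,0) exec_start@7 write@9
I5 mul r2: issue@6 deps=(None,0) exec_start@6 write@7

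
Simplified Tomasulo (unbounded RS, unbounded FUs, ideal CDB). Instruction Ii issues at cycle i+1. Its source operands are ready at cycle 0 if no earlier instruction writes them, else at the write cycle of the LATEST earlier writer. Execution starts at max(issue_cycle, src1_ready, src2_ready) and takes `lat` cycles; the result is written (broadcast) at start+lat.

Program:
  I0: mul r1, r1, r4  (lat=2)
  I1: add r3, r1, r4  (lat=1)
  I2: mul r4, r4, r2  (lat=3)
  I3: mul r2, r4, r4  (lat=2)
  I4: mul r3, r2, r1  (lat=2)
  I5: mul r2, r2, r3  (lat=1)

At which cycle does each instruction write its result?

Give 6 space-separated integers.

Answer: 3 4 6 8 10 11

Derivation:
I0 mul r1: issue@1 deps=(None,None) exec_start@1 write@3
I1 add r3: issue@2 deps=(0,None) exec_start@3 write@4
I2 mul r4: issue@3 deps=(None,None) exec_start@3 write@6
I3 mul r2: issue@4 deps=(2,2) exec_start@6 write@8
I4 mul r3: issue@5 deps=(3,0) exec_start@8 write@10
I5 mul r2: issue@6 deps=(3,4) exec_start@10 write@11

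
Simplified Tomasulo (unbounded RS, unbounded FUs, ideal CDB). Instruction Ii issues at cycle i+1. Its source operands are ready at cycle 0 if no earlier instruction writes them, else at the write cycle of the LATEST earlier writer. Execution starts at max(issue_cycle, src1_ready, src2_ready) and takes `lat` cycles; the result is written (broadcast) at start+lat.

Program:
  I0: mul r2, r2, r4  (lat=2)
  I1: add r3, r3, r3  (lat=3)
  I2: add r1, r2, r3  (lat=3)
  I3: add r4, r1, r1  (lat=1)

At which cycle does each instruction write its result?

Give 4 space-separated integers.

I0 mul r2: issue@1 deps=(None,None) exec_start@1 write@3
I1 add r3: issue@2 deps=(None,None) exec_start@2 write@5
I2 add r1: issue@3 deps=(0,1) exec_start@5 write@8
I3 add r4: issue@4 deps=(2,2) exec_start@8 write@9

Answer: 3 5 8 9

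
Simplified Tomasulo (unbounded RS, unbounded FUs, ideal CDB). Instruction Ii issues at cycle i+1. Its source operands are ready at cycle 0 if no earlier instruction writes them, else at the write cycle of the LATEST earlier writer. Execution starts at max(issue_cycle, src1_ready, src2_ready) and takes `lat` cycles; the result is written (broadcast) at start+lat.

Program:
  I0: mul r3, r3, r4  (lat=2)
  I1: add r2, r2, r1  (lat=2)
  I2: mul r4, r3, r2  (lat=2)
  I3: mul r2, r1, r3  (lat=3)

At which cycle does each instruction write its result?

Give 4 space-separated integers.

I0 mul r3: issue@1 deps=(None,None) exec_start@1 write@3
I1 add r2: issue@2 deps=(None,None) exec_start@2 write@4
I2 mul r4: issue@3 deps=(0,1) exec_start@4 write@6
I3 mul r2: issue@4 deps=(None,0) exec_start@4 write@7

Answer: 3 4 6 7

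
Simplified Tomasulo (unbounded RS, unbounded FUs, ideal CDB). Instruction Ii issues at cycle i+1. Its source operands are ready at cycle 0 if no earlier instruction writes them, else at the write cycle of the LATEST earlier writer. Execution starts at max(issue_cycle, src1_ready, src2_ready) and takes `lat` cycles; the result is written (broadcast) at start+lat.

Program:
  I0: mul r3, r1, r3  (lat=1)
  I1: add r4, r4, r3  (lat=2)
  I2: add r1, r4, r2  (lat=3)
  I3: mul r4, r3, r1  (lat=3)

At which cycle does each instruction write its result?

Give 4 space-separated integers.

Answer: 2 4 7 10

Derivation:
I0 mul r3: issue@1 deps=(None,None) exec_start@1 write@2
I1 add r4: issue@2 deps=(None,0) exec_start@2 write@4
I2 add r1: issue@3 deps=(1,None) exec_start@4 write@7
I3 mul r4: issue@4 deps=(0,2) exec_start@7 write@10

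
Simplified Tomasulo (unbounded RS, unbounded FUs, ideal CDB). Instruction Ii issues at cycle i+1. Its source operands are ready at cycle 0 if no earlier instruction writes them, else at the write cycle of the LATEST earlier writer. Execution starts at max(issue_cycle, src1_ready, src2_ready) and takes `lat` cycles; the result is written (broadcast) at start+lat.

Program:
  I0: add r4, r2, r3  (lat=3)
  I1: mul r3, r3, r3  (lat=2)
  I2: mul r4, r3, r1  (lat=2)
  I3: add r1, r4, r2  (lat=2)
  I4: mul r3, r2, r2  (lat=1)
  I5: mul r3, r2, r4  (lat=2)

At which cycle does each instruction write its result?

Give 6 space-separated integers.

Answer: 4 4 6 8 6 8

Derivation:
I0 add r4: issue@1 deps=(None,None) exec_start@1 write@4
I1 mul r3: issue@2 deps=(None,None) exec_start@2 write@4
I2 mul r4: issue@3 deps=(1,None) exec_start@4 write@6
I3 add r1: issue@4 deps=(2,None) exec_start@6 write@8
I4 mul r3: issue@5 deps=(None,None) exec_start@5 write@6
I5 mul r3: issue@6 deps=(None,2) exec_start@6 write@8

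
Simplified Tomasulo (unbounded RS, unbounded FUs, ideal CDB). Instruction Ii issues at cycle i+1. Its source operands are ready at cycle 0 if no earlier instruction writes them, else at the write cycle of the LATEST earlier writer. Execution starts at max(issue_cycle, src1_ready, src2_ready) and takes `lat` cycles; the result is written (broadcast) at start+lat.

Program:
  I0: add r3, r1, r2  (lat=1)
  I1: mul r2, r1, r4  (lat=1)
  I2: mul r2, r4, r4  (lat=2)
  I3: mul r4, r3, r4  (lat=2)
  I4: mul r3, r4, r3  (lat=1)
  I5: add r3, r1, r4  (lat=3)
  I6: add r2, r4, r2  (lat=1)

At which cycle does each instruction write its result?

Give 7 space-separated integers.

I0 add r3: issue@1 deps=(None,None) exec_start@1 write@2
I1 mul r2: issue@2 deps=(None,None) exec_start@2 write@3
I2 mul r2: issue@3 deps=(None,None) exec_start@3 write@5
I3 mul r4: issue@4 deps=(0,None) exec_start@4 write@6
I4 mul r3: issue@5 deps=(3,0) exec_start@6 write@7
I5 add r3: issue@6 deps=(None,3) exec_start@6 write@9
I6 add r2: issue@7 deps=(3,2) exec_start@7 write@8

Answer: 2 3 5 6 7 9 8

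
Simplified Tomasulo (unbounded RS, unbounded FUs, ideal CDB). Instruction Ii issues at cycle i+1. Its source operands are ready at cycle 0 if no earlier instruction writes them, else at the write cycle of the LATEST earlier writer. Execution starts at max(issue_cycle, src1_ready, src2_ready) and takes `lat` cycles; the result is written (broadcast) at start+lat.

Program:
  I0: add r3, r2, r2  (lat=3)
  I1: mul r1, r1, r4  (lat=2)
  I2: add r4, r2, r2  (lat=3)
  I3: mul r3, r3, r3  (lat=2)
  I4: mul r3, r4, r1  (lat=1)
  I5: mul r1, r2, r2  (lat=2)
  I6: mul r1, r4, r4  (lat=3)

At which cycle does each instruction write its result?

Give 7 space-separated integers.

Answer: 4 4 6 6 7 8 10

Derivation:
I0 add r3: issue@1 deps=(None,None) exec_start@1 write@4
I1 mul r1: issue@2 deps=(None,None) exec_start@2 write@4
I2 add r4: issue@3 deps=(None,None) exec_start@3 write@6
I3 mul r3: issue@4 deps=(0,0) exec_start@4 write@6
I4 mul r3: issue@5 deps=(2,1) exec_start@6 write@7
I5 mul r1: issue@6 deps=(None,None) exec_start@6 write@8
I6 mul r1: issue@7 deps=(2,2) exec_start@7 write@10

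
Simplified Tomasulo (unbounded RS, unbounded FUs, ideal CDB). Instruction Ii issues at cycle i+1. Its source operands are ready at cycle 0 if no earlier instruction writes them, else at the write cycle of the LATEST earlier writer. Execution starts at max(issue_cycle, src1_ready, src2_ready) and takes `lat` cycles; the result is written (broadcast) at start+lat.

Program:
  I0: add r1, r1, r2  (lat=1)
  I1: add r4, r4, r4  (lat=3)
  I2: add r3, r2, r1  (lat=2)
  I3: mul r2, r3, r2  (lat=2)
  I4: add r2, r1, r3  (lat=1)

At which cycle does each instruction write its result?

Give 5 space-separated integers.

I0 add r1: issue@1 deps=(None,None) exec_start@1 write@2
I1 add r4: issue@2 deps=(None,None) exec_start@2 write@5
I2 add r3: issue@3 deps=(None,0) exec_start@3 write@5
I3 mul r2: issue@4 deps=(2,None) exec_start@5 write@7
I4 add r2: issue@5 deps=(0,2) exec_start@5 write@6

Answer: 2 5 5 7 6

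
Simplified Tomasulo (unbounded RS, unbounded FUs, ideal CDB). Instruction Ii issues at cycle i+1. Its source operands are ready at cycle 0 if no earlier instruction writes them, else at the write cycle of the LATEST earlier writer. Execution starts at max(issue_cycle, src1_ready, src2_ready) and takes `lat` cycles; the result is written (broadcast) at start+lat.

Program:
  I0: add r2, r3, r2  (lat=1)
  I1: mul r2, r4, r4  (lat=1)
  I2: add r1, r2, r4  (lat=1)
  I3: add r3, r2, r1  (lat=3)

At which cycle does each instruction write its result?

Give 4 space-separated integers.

I0 add r2: issue@1 deps=(None,None) exec_start@1 write@2
I1 mul r2: issue@2 deps=(None,None) exec_start@2 write@3
I2 add r1: issue@3 deps=(1,None) exec_start@3 write@4
I3 add r3: issue@4 deps=(1,2) exec_start@4 write@7

Answer: 2 3 4 7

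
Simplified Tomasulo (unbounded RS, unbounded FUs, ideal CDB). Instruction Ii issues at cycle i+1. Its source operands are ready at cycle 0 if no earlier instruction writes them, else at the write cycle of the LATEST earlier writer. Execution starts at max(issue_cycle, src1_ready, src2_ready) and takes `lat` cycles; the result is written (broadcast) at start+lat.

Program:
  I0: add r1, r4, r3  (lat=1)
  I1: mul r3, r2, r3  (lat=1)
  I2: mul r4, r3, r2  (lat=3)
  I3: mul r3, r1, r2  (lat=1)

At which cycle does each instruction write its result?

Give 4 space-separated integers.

I0 add r1: issue@1 deps=(None,None) exec_start@1 write@2
I1 mul r3: issue@2 deps=(None,None) exec_start@2 write@3
I2 mul r4: issue@3 deps=(1,None) exec_start@3 write@6
I3 mul r3: issue@4 deps=(0,None) exec_start@4 write@5

Answer: 2 3 6 5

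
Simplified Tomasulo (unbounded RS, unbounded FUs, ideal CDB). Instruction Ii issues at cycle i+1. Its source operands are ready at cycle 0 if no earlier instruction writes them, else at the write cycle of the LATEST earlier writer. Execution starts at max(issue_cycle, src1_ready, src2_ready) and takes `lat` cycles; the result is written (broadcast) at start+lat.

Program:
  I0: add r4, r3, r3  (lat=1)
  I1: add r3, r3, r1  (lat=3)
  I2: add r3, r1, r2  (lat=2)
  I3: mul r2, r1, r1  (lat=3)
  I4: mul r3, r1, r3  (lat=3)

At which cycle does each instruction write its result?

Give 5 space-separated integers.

Answer: 2 5 5 7 8

Derivation:
I0 add r4: issue@1 deps=(None,None) exec_start@1 write@2
I1 add r3: issue@2 deps=(None,None) exec_start@2 write@5
I2 add r3: issue@3 deps=(None,None) exec_start@3 write@5
I3 mul r2: issue@4 deps=(None,None) exec_start@4 write@7
I4 mul r3: issue@5 deps=(None,2) exec_start@5 write@8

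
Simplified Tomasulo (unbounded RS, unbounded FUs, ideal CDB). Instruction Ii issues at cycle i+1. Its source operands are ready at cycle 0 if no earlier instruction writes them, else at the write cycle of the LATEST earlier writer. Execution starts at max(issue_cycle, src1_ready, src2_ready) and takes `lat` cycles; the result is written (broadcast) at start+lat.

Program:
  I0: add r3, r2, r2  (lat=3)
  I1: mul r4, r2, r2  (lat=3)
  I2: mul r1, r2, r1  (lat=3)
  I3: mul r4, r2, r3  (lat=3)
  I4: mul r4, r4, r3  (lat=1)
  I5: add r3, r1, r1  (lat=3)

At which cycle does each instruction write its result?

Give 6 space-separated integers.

I0 add r3: issue@1 deps=(None,None) exec_start@1 write@4
I1 mul r4: issue@2 deps=(None,None) exec_start@2 write@5
I2 mul r1: issue@3 deps=(None,None) exec_start@3 write@6
I3 mul r4: issue@4 deps=(None,0) exec_start@4 write@7
I4 mul r4: issue@5 deps=(3,0) exec_start@7 write@8
I5 add r3: issue@6 deps=(2,2) exec_start@6 write@9

Answer: 4 5 6 7 8 9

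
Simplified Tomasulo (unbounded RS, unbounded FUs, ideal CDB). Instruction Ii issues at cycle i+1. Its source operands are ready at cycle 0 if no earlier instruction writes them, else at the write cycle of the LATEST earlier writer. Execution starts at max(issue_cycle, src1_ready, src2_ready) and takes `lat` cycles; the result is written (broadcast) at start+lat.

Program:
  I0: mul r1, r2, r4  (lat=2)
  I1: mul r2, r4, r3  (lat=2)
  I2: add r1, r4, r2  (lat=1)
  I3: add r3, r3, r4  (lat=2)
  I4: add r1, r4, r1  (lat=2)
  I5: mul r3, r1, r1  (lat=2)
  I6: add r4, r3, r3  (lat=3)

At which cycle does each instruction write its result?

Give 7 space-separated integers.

Answer: 3 4 5 6 7 9 12

Derivation:
I0 mul r1: issue@1 deps=(None,None) exec_start@1 write@3
I1 mul r2: issue@2 deps=(None,None) exec_start@2 write@4
I2 add r1: issue@3 deps=(None,1) exec_start@4 write@5
I3 add r3: issue@4 deps=(None,None) exec_start@4 write@6
I4 add r1: issue@5 deps=(None,2) exec_start@5 write@7
I5 mul r3: issue@6 deps=(4,4) exec_start@7 write@9
I6 add r4: issue@7 deps=(5,5) exec_start@9 write@12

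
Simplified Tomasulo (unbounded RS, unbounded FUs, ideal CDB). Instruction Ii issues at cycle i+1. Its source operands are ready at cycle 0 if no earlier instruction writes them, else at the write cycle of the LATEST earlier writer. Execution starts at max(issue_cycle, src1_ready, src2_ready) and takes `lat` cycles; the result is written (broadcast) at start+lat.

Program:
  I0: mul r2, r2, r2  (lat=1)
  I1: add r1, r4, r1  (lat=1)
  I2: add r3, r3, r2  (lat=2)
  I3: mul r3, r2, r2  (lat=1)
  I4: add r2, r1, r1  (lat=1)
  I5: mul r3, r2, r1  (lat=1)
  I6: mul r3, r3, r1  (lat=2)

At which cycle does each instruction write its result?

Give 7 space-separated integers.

Answer: 2 3 5 5 6 7 9

Derivation:
I0 mul r2: issue@1 deps=(None,None) exec_start@1 write@2
I1 add r1: issue@2 deps=(None,None) exec_start@2 write@3
I2 add r3: issue@3 deps=(None,0) exec_start@3 write@5
I3 mul r3: issue@4 deps=(0,0) exec_start@4 write@5
I4 add r2: issue@5 deps=(1,1) exec_start@5 write@6
I5 mul r3: issue@6 deps=(4,1) exec_start@6 write@7
I6 mul r3: issue@7 deps=(5,1) exec_start@7 write@9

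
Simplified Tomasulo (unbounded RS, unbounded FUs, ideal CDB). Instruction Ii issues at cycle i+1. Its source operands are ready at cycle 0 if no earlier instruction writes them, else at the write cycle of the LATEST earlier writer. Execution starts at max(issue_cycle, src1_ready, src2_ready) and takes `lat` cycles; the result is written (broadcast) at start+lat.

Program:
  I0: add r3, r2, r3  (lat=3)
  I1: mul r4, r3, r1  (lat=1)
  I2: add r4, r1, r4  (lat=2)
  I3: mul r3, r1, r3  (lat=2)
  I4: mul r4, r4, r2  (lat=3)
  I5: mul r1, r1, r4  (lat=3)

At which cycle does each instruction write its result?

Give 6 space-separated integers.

Answer: 4 5 7 6 10 13

Derivation:
I0 add r3: issue@1 deps=(None,None) exec_start@1 write@4
I1 mul r4: issue@2 deps=(0,None) exec_start@4 write@5
I2 add r4: issue@3 deps=(None,1) exec_start@5 write@7
I3 mul r3: issue@4 deps=(None,0) exec_start@4 write@6
I4 mul r4: issue@5 deps=(2,None) exec_start@7 write@10
I5 mul r1: issue@6 deps=(None,4) exec_start@10 write@13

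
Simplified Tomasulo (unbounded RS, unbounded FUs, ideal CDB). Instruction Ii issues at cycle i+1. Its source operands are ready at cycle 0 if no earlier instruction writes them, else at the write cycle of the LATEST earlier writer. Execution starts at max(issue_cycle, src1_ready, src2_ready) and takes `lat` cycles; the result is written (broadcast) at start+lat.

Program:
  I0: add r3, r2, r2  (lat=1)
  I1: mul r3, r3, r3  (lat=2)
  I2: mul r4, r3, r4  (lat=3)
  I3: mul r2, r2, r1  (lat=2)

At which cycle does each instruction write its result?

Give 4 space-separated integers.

Answer: 2 4 7 6

Derivation:
I0 add r3: issue@1 deps=(None,None) exec_start@1 write@2
I1 mul r3: issue@2 deps=(0,0) exec_start@2 write@4
I2 mul r4: issue@3 deps=(1,None) exec_start@4 write@7
I3 mul r2: issue@4 deps=(None,None) exec_start@4 write@6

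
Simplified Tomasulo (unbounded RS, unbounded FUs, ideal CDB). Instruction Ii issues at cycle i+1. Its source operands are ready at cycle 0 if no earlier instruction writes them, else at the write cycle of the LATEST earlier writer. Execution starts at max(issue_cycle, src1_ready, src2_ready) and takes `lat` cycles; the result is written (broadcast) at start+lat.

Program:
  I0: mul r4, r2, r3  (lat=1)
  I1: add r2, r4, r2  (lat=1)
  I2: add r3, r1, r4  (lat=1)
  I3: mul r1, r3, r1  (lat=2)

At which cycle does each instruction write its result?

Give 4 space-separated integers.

I0 mul r4: issue@1 deps=(None,None) exec_start@1 write@2
I1 add r2: issue@2 deps=(0,None) exec_start@2 write@3
I2 add r3: issue@3 deps=(None,0) exec_start@3 write@4
I3 mul r1: issue@4 deps=(2,None) exec_start@4 write@6

Answer: 2 3 4 6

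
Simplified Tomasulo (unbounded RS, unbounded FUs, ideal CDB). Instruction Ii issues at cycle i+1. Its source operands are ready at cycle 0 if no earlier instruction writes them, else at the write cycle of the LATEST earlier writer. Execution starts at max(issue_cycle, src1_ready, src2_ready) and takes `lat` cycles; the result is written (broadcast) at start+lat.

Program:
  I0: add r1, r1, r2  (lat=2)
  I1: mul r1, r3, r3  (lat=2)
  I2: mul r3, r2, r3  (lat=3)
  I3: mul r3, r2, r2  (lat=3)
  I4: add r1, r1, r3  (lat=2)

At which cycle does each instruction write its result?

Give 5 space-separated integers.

I0 add r1: issue@1 deps=(None,None) exec_start@1 write@3
I1 mul r1: issue@2 deps=(None,None) exec_start@2 write@4
I2 mul r3: issue@3 deps=(None,None) exec_start@3 write@6
I3 mul r3: issue@4 deps=(None,None) exec_start@4 write@7
I4 add r1: issue@5 deps=(1,3) exec_start@7 write@9

Answer: 3 4 6 7 9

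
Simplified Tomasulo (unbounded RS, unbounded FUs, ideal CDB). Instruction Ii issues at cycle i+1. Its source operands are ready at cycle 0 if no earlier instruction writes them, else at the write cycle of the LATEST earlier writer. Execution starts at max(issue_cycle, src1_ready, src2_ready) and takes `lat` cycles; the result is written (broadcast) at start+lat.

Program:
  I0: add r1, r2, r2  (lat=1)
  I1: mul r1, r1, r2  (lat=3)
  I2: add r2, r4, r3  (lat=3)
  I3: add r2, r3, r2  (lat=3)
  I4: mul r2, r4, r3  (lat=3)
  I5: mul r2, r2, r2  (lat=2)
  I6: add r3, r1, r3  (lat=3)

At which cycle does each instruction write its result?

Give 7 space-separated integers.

Answer: 2 5 6 9 8 10 10

Derivation:
I0 add r1: issue@1 deps=(None,None) exec_start@1 write@2
I1 mul r1: issue@2 deps=(0,None) exec_start@2 write@5
I2 add r2: issue@3 deps=(None,None) exec_start@3 write@6
I3 add r2: issue@4 deps=(None,2) exec_start@6 write@9
I4 mul r2: issue@5 deps=(None,None) exec_start@5 write@8
I5 mul r2: issue@6 deps=(4,4) exec_start@8 write@10
I6 add r3: issue@7 deps=(1,None) exec_start@7 write@10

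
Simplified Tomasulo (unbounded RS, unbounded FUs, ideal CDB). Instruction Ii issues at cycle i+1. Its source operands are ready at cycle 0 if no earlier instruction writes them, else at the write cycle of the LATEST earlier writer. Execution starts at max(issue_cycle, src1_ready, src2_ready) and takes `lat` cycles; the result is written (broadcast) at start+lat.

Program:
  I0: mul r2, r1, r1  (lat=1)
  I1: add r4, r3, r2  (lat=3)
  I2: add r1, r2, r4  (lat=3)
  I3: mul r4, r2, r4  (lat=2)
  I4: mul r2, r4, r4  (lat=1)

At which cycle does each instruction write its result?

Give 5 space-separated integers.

I0 mul r2: issue@1 deps=(None,None) exec_start@1 write@2
I1 add r4: issue@2 deps=(None,0) exec_start@2 write@5
I2 add r1: issue@3 deps=(0,1) exec_start@5 write@8
I3 mul r4: issue@4 deps=(0,1) exec_start@5 write@7
I4 mul r2: issue@5 deps=(3,3) exec_start@7 write@8

Answer: 2 5 8 7 8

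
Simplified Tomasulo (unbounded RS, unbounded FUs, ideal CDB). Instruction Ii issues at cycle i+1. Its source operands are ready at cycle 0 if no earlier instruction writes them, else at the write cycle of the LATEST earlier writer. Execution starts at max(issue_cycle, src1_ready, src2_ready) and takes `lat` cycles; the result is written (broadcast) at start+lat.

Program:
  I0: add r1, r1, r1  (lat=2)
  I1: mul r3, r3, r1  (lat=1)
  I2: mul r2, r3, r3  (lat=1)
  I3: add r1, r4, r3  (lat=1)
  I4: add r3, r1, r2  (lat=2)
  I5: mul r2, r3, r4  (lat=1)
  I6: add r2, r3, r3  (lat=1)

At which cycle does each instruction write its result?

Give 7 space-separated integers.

Answer: 3 4 5 5 7 8 8

Derivation:
I0 add r1: issue@1 deps=(None,None) exec_start@1 write@3
I1 mul r3: issue@2 deps=(None,0) exec_start@3 write@4
I2 mul r2: issue@3 deps=(1,1) exec_start@4 write@5
I3 add r1: issue@4 deps=(None,1) exec_start@4 write@5
I4 add r3: issue@5 deps=(3,2) exec_start@5 write@7
I5 mul r2: issue@6 deps=(4,None) exec_start@7 write@8
I6 add r2: issue@7 deps=(4,4) exec_start@7 write@8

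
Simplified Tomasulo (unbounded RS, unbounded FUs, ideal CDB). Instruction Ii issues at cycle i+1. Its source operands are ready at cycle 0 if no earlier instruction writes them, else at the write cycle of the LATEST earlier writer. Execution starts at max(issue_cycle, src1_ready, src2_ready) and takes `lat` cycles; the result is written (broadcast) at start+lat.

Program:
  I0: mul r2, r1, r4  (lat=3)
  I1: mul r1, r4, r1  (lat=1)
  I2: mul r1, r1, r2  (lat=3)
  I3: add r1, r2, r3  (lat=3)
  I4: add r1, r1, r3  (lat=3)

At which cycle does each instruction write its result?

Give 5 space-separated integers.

Answer: 4 3 7 7 10

Derivation:
I0 mul r2: issue@1 deps=(None,None) exec_start@1 write@4
I1 mul r1: issue@2 deps=(None,None) exec_start@2 write@3
I2 mul r1: issue@3 deps=(1,0) exec_start@4 write@7
I3 add r1: issue@4 deps=(0,None) exec_start@4 write@7
I4 add r1: issue@5 deps=(3,None) exec_start@7 write@10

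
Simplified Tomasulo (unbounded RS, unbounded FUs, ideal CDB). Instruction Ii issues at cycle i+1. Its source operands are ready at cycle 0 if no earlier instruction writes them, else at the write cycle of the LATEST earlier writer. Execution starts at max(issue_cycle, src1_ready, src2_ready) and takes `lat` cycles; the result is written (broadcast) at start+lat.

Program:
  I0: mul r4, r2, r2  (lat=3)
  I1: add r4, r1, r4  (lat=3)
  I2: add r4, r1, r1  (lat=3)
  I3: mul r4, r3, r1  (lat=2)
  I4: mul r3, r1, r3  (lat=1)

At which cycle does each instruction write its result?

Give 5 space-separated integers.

Answer: 4 7 6 6 6

Derivation:
I0 mul r4: issue@1 deps=(None,None) exec_start@1 write@4
I1 add r4: issue@2 deps=(None,0) exec_start@4 write@7
I2 add r4: issue@3 deps=(None,None) exec_start@3 write@6
I3 mul r4: issue@4 deps=(None,None) exec_start@4 write@6
I4 mul r3: issue@5 deps=(None,None) exec_start@5 write@6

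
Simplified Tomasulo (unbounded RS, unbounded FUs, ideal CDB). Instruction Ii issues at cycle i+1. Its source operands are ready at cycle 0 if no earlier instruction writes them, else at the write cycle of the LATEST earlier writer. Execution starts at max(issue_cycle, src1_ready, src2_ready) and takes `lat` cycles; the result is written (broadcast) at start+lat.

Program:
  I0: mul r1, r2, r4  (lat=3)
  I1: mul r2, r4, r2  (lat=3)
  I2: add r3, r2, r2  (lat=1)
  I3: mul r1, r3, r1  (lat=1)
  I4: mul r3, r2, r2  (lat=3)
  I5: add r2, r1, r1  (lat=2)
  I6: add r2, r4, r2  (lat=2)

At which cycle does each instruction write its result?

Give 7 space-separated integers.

I0 mul r1: issue@1 deps=(None,None) exec_start@1 write@4
I1 mul r2: issue@2 deps=(None,None) exec_start@2 write@5
I2 add r3: issue@3 deps=(1,1) exec_start@5 write@6
I3 mul r1: issue@4 deps=(2,0) exec_start@6 write@7
I4 mul r3: issue@5 deps=(1,1) exec_start@5 write@8
I5 add r2: issue@6 deps=(3,3) exec_start@7 write@9
I6 add r2: issue@7 deps=(None,5) exec_start@9 write@11

Answer: 4 5 6 7 8 9 11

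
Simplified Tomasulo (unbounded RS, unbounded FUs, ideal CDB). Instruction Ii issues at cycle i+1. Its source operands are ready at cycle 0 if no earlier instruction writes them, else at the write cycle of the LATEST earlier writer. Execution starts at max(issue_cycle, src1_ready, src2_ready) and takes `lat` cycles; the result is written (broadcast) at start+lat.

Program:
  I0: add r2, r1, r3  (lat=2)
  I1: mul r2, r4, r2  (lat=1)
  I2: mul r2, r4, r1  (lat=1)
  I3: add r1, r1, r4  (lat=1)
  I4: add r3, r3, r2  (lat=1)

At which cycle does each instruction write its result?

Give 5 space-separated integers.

I0 add r2: issue@1 deps=(None,None) exec_start@1 write@3
I1 mul r2: issue@2 deps=(None,0) exec_start@3 write@4
I2 mul r2: issue@3 deps=(None,None) exec_start@3 write@4
I3 add r1: issue@4 deps=(None,None) exec_start@4 write@5
I4 add r3: issue@5 deps=(None,2) exec_start@5 write@6

Answer: 3 4 4 5 6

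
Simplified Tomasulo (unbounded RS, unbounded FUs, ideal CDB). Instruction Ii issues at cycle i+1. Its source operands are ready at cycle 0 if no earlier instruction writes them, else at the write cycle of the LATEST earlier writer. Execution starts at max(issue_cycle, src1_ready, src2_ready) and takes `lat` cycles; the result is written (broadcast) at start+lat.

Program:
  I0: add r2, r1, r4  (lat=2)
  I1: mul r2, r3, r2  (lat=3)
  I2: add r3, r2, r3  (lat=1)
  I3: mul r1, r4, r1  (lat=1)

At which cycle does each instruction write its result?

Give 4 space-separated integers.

I0 add r2: issue@1 deps=(None,None) exec_start@1 write@3
I1 mul r2: issue@2 deps=(None,0) exec_start@3 write@6
I2 add r3: issue@3 deps=(1,None) exec_start@6 write@7
I3 mul r1: issue@4 deps=(None,None) exec_start@4 write@5

Answer: 3 6 7 5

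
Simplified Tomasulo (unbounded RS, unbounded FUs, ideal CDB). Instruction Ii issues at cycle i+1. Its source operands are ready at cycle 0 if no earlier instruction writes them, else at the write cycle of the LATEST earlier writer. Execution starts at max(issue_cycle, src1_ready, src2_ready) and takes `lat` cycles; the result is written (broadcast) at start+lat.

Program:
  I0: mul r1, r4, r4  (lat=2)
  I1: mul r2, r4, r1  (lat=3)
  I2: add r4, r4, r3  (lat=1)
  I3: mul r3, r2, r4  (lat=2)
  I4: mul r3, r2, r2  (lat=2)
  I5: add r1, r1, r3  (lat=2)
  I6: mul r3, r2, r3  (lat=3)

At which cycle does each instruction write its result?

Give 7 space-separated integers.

Answer: 3 6 4 8 8 10 11

Derivation:
I0 mul r1: issue@1 deps=(None,None) exec_start@1 write@3
I1 mul r2: issue@2 deps=(None,0) exec_start@3 write@6
I2 add r4: issue@3 deps=(None,None) exec_start@3 write@4
I3 mul r3: issue@4 deps=(1,2) exec_start@6 write@8
I4 mul r3: issue@5 deps=(1,1) exec_start@6 write@8
I5 add r1: issue@6 deps=(0,4) exec_start@8 write@10
I6 mul r3: issue@7 deps=(1,4) exec_start@8 write@11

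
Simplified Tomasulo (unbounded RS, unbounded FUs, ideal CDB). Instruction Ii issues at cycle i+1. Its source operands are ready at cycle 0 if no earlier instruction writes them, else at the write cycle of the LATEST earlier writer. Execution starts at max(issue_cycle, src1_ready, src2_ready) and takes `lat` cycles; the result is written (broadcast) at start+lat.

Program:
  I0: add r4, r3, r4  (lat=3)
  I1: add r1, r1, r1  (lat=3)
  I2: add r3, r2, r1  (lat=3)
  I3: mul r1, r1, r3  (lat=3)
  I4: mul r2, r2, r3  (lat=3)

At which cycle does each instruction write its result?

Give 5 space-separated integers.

Answer: 4 5 8 11 11

Derivation:
I0 add r4: issue@1 deps=(None,None) exec_start@1 write@4
I1 add r1: issue@2 deps=(None,None) exec_start@2 write@5
I2 add r3: issue@3 deps=(None,1) exec_start@5 write@8
I3 mul r1: issue@4 deps=(1,2) exec_start@8 write@11
I4 mul r2: issue@5 deps=(None,2) exec_start@8 write@11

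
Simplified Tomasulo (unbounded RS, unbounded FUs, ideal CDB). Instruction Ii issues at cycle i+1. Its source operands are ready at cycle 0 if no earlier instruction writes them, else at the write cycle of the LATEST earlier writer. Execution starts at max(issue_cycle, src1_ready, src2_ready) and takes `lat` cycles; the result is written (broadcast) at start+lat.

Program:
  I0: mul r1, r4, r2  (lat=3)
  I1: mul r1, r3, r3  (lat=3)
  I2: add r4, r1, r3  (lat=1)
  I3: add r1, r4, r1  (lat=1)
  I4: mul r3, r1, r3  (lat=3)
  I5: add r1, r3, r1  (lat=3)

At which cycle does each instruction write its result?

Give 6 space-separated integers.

I0 mul r1: issue@1 deps=(None,None) exec_start@1 write@4
I1 mul r1: issue@2 deps=(None,None) exec_start@2 write@5
I2 add r4: issue@3 deps=(1,None) exec_start@5 write@6
I3 add r1: issue@4 deps=(2,1) exec_start@6 write@7
I4 mul r3: issue@5 deps=(3,None) exec_start@7 write@10
I5 add r1: issue@6 deps=(4,3) exec_start@10 write@13

Answer: 4 5 6 7 10 13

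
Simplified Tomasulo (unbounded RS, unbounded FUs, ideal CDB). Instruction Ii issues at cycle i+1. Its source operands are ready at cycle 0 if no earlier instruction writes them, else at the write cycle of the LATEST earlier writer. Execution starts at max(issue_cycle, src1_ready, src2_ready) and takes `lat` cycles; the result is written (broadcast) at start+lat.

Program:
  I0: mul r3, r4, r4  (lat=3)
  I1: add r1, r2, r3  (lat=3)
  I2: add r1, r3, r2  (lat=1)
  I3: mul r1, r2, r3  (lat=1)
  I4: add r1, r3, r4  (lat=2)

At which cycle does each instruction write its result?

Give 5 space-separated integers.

Answer: 4 7 5 5 7

Derivation:
I0 mul r3: issue@1 deps=(None,None) exec_start@1 write@4
I1 add r1: issue@2 deps=(None,0) exec_start@4 write@7
I2 add r1: issue@3 deps=(0,None) exec_start@4 write@5
I3 mul r1: issue@4 deps=(None,0) exec_start@4 write@5
I4 add r1: issue@5 deps=(0,None) exec_start@5 write@7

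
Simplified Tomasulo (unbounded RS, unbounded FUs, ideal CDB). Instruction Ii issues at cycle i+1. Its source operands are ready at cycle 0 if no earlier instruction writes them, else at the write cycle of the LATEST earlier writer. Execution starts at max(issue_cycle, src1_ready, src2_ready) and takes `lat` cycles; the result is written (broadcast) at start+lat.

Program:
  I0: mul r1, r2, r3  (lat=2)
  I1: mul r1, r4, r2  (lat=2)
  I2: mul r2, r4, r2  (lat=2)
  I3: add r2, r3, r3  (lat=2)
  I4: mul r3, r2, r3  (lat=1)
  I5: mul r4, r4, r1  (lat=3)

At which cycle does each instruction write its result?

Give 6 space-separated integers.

I0 mul r1: issue@1 deps=(None,None) exec_start@1 write@3
I1 mul r1: issue@2 deps=(None,None) exec_start@2 write@4
I2 mul r2: issue@3 deps=(None,None) exec_start@3 write@5
I3 add r2: issue@4 deps=(None,None) exec_start@4 write@6
I4 mul r3: issue@5 deps=(3,None) exec_start@6 write@7
I5 mul r4: issue@6 deps=(None,1) exec_start@6 write@9

Answer: 3 4 5 6 7 9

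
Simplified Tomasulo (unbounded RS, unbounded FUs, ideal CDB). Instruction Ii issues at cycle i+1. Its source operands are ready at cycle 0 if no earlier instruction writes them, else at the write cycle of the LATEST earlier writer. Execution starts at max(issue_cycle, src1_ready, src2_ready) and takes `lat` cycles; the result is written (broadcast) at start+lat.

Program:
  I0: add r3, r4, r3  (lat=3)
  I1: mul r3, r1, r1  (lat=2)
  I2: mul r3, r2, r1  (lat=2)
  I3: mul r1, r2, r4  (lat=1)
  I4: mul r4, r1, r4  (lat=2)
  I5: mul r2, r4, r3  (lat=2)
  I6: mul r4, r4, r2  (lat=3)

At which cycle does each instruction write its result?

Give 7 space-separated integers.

I0 add r3: issue@1 deps=(None,None) exec_start@1 write@4
I1 mul r3: issue@2 deps=(None,None) exec_start@2 write@4
I2 mul r3: issue@3 deps=(None,None) exec_start@3 write@5
I3 mul r1: issue@4 deps=(None,None) exec_start@4 write@5
I4 mul r4: issue@5 deps=(3,None) exec_start@5 write@7
I5 mul r2: issue@6 deps=(4,2) exec_start@7 write@9
I6 mul r4: issue@7 deps=(4,5) exec_start@9 write@12

Answer: 4 4 5 5 7 9 12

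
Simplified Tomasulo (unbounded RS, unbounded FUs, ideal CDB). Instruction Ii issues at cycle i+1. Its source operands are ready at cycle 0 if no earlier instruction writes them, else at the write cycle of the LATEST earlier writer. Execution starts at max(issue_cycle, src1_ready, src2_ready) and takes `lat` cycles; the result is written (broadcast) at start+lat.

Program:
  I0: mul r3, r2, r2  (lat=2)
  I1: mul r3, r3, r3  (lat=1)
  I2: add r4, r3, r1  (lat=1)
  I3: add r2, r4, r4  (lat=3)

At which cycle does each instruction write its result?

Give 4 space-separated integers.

Answer: 3 4 5 8

Derivation:
I0 mul r3: issue@1 deps=(None,None) exec_start@1 write@3
I1 mul r3: issue@2 deps=(0,0) exec_start@3 write@4
I2 add r4: issue@3 deps=(1,None) exec_start@4 write@5
I3 add r2: issue@4 deps=(2,2) exec_start@5 write@8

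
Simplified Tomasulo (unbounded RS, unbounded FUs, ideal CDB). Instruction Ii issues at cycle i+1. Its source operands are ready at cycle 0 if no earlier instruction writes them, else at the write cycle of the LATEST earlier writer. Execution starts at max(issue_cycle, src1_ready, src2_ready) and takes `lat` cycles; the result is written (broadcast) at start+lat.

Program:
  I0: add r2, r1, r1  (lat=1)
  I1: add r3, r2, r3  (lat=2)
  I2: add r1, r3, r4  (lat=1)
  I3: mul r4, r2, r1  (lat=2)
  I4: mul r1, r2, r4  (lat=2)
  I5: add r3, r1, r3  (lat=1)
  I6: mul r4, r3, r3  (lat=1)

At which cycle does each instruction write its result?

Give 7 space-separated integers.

Answer: 2 4 5 7 9 10 11

Derivation:
I0 add r2: issue@1 deps=(None,None) exec_start@1 write@2
I1 add r3: issue@2 deps=(0,None) exec_start@2 write@4
I2 add r1: issue@3 deps=(1,None) exec_start@4 write@5
I3 mul r4: issue@4 deps=(0,2) exec_start@5 write@7
I4 mul r1: issue@5 deps=(0,3) exec_start@7 write@9
I5 add r3: issue@6 deps=(4,1) exec_start@9 write@10
I6 mul r4: issue@7 deps=(5,5) exec_start@10 write@11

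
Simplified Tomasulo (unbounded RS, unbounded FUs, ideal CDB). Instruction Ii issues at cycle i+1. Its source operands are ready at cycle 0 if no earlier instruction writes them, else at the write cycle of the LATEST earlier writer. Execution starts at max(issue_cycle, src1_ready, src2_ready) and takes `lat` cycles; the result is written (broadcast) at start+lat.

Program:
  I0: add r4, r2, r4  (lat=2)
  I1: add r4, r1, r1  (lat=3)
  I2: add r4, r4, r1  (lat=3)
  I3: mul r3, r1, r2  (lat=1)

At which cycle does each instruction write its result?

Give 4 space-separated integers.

Answer: 3 5 8 5

Derivation:
I0 add r4: issue@1 deps=(None,None) exec_start@1 write@3
I1 add r4: issue@2 deps=(None,None) exec_start@2 write@5
I2 add r4: issue@3 deps=(1,None) exec_start@5 write@8
I3 mul r3: issue@4 deps=(None,None) exec_start@4 write@5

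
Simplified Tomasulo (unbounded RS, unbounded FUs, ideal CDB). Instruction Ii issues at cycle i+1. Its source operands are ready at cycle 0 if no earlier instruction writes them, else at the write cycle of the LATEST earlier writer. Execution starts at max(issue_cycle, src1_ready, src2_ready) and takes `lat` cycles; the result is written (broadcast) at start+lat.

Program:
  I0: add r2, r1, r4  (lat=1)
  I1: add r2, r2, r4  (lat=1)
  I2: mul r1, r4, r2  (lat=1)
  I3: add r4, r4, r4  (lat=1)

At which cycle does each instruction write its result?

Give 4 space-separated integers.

I0 add r2: issue@1 deps=(None,None) exec_start@1 write@2
I1 add r2: issue@2 deps=(0,None) exec_start@2 write@3
I2 mul r1: issue@3 deps=(None,1) exec_start@3 write@4
I3 add r4: issue@4 deps=(None,None) exec_start@4 write@5

Answer: 2 3 4 5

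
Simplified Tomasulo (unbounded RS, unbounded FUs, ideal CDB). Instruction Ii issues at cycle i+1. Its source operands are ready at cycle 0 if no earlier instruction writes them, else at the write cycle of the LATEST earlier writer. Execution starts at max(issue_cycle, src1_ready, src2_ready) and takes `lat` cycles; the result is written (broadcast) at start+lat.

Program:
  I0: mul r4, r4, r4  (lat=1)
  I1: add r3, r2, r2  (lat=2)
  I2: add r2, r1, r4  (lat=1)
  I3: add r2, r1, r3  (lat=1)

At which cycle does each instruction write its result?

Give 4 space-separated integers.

I0 mul r4: issue@1 deps=(None,None) exec_start@1 write@2
I1 add r3: issue@2 deps=(None,None) exec_start@2 write@4
I2 add r2: issue@3 deps=(None,0) exec_start@3 write@4
I3 add r2: issue@4 deps=(None,1) exec_start@4 write@5

Answer: 2 4 4 5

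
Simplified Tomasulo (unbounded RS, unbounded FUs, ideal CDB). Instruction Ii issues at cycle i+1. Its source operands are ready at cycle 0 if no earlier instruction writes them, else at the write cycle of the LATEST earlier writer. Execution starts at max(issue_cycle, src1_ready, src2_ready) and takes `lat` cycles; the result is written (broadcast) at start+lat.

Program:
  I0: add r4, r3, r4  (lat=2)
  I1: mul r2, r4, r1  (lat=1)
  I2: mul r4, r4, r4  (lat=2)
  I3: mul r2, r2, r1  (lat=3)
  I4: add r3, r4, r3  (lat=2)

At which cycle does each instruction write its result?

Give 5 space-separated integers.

Answer: 3 4 5 7 7

Derivation:
I0 add r4: issue@1 deps=(None,None) exec_start@1 write@3
I1 mul r2: issue@2 deps=(0,None) exec_start@3 write@4
I2 mul r4: issue@3 deps=(0,0) exec_start@3 write@5
I3 mul r2: issue@4 deps=(1,None) exec_start@4 write@7
I4 add r3: issue@5 deps=(2,None) exec_start@5 write@7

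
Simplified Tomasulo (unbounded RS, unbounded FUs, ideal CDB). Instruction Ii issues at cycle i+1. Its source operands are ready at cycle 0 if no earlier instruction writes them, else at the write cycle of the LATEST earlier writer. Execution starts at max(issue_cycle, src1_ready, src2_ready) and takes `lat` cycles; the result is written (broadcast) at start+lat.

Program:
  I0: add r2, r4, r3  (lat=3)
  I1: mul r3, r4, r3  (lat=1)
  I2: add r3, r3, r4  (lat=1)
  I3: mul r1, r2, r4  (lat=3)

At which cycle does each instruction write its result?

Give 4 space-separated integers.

Answer: 4 3 4 7

Derivation:
I0 add r2: issue@1 deps=(None,None) exec_start@1 write@4
I1 mul r3: issue@2 deps=(None,None) exec_start@2 write@3
I2 add r3: issue@3 deps=(1,None) exec_start@3 write@4
I3 mul r1: issue@4 deps=(0,None) exec_start@4 write@7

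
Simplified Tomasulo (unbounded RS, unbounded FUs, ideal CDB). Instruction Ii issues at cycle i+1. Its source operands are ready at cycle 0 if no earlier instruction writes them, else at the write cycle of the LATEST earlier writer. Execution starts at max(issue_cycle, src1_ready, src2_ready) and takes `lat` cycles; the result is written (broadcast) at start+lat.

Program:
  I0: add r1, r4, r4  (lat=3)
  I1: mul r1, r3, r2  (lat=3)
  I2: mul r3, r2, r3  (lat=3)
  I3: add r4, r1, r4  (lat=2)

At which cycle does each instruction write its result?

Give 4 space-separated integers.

I0 add r1: issue@1 deps=(None,None) exec_start@1 write@4
I1 mul r1: issue@2 deps=(None,None) exec_start@2 write@5
I2 mul r3: issue@3 deps=(None,None) exec_start@3 write@6
I3 add r4: issue@4 deps=(1,None) exec_start@5 write@7

Answer: 4 5 6 7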